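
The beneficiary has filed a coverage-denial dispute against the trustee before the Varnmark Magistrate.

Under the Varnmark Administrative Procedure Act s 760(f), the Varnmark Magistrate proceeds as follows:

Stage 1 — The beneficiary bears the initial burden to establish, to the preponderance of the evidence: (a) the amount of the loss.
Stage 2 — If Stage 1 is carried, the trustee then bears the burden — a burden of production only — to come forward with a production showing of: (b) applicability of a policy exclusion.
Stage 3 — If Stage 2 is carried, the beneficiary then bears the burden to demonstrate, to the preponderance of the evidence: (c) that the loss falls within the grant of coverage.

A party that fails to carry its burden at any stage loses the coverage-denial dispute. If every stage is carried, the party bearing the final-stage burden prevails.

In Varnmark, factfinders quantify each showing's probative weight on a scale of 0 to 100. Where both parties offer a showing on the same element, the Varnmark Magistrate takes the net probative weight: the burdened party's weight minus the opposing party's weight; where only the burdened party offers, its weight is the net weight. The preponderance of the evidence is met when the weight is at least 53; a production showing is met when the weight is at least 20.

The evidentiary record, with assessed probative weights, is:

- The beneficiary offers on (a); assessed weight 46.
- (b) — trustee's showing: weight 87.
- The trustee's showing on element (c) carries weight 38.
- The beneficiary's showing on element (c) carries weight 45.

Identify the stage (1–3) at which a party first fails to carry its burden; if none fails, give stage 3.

stage 1

Stage 1 (beneficiary, the preponderance of the evidence, weight is at least 53): (a) 46 < 53 — fails.
  Not every element is met, so the beneficiary fails to carry Stage 1.
So the trustee prevails.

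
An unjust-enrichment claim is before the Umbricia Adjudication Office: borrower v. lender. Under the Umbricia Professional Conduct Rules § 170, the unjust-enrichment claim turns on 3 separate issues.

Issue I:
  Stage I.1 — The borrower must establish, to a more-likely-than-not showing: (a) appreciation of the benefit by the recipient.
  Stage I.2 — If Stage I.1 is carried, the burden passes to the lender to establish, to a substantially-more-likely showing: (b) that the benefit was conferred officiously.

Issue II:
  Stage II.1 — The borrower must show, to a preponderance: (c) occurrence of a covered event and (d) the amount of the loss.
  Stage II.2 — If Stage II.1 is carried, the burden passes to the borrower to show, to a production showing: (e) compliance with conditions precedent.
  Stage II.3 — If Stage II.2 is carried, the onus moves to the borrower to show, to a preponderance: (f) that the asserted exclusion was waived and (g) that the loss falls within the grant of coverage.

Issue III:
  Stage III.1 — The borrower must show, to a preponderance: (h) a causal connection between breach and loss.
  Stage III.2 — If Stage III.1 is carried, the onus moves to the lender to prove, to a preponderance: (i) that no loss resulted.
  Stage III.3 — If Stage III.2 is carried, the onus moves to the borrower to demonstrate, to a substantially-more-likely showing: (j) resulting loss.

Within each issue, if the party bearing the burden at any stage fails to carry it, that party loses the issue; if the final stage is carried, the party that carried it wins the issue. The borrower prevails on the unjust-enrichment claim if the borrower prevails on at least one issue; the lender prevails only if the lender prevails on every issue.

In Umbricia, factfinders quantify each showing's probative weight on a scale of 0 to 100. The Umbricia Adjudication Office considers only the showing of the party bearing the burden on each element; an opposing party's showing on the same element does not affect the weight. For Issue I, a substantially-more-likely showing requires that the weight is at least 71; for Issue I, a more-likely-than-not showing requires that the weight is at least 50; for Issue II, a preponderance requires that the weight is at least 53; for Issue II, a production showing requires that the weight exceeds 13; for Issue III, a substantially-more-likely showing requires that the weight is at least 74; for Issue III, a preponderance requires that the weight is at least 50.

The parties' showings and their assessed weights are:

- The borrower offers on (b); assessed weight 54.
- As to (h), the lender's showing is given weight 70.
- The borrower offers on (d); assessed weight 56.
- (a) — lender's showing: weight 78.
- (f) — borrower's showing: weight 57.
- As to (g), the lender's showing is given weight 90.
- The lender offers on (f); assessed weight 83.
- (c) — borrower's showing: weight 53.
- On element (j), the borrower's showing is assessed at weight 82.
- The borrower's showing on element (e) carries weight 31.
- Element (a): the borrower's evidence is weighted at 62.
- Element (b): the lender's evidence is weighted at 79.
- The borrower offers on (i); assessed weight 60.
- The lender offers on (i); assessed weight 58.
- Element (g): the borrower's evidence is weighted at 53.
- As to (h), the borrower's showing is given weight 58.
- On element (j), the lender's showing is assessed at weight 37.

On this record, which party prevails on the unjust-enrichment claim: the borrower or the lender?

borrower

— Issue I —
At Stage I.1 the borrower must meet a more-likely-than-not showing (weight is at least 50): on (a) the weight is 62 (the lender's 78 is given no effect), ≥ 50, so (a) meets the standard.
  The borrower carries Stage I.1; the lender now bears the burden.
At Stage I.2 the lender must meet a substantially-more-likely showing (weight is at least 71): on (b) the weight is 79 (the borrower's 54 is given no effect), ≥ 71, so (b) meets the standard.
  All elements met at the final stage.
All stages carried — the lender prevails on this issue.
— Issue II —
At Stage II.1 the borrower must meet a preponderance (weight is at least 53): on (c) the weight is 53, which does reach 53, so (c) meets the standard; on (d) the weight is 56, ≥ 53, so (d) meets the standard.
  Stage II.1 is satisfied; the borrower continues to bear the burden.
At Stage II.2 the borrower must meet a production showing (weight exceeds 13): on (e) the weight is 31, which does exceed 13, so (e) meets the standard.
  Stage II.2 is satisfied; the borrower continues to bear the burden.
At Stage II.3 the borrower must meet a preponderance (weight is at least 53): on (f) the weight is 57 (the lender's 83 is given no effect), ≥ 53, so (f) meets the standard; on (g) the weight is 53 (the lender's 90 is given no effect), ≥ 53, so (g) meets the standard.
  All elements met at the final stage.
All stages carried — the borrower prevails on this issue.
— Issue III —
At Stage III.1 the borrower must meet a preponderance (weight is at least 50): on (h) the weight is 58 (the lender's 70 is given no effect), ≥ 50, so (h) meets the standard.
  The borrower carries Stage III.1; the lender now bears the burden.
At Stage III.2 the lender must meet a preponderance (weight is at least 50): on (i) the weight is 58 (the borrower's 60 is given no effect), which does reach 50, so (i) meets the standard.
  Stage III.2 is satisfied; the onus moves to the borrower.
At Stage III.3 the borrower must meet a substantially-more-likely showing (weight is at least 74): on (j) the weight is 82 (the lender's 37 is given no effect), ≥ 74, so (j) meets the standard.
  All elements met at the final stage.
All stages carried — the borrower prevails on this issue.
Per-issue: Issue I → lender; Issue II → borrower; Issue III → borrower. The borrower must prevail on at least one issue; overall, the borrower prevails.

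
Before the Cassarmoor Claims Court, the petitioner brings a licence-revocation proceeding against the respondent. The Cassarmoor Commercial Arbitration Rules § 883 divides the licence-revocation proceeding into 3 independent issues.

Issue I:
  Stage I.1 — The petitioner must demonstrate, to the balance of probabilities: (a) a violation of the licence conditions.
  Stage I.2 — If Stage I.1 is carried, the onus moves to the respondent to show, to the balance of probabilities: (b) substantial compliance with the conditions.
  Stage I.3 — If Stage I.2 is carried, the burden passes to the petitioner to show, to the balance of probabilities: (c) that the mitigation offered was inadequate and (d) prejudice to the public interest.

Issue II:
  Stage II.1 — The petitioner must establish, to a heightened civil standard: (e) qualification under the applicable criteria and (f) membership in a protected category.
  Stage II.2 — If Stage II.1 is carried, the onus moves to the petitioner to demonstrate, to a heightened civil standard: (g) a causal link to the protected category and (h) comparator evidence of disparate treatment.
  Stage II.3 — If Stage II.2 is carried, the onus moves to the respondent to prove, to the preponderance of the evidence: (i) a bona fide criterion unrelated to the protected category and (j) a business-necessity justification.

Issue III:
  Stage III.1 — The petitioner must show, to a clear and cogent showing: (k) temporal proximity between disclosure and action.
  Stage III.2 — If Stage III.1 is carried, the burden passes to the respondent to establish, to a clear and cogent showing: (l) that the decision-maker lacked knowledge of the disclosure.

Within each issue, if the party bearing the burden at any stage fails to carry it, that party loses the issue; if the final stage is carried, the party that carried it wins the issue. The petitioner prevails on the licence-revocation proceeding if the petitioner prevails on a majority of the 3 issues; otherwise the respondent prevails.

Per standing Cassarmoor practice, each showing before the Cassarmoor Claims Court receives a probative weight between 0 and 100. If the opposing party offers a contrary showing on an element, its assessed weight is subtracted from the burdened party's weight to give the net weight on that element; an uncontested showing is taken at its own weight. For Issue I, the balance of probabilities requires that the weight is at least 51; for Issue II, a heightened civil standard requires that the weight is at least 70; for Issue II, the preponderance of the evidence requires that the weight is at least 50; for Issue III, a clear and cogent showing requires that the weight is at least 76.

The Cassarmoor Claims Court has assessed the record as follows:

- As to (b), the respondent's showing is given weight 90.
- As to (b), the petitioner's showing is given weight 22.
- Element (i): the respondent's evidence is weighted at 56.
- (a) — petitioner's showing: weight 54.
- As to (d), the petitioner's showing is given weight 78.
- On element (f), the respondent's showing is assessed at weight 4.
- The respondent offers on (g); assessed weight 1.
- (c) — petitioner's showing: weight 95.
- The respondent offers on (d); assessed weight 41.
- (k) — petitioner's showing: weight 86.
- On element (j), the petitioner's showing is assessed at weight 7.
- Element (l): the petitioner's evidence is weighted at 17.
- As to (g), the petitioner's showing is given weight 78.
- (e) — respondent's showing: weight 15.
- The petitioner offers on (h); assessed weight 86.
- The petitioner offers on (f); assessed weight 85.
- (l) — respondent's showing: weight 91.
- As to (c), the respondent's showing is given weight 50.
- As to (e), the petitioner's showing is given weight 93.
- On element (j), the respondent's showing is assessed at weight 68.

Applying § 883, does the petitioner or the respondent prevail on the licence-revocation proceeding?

— Issue I —
At Stage I.1 the petitioner must meet the balance of probabilities (weight is at least 51): on (a) the weight is 54, ≥ 51, so (a) meets the standard.
  Stage I.1 is satisfied; the onus moves to the respondent.
At Stage I.2 the respondent must meet the balance of probabilities (weight is at least 51): on (b) the weight is 90 less the opposing 22 gives net 68, ≥ 51, so (b) meets the standard.
  Stage I.2 is satisfied; the onus moves to the petitioner.
At Stage I.3 the petitioner must meet the balance of probabilities (weight is at least 51): on (c) the weight is 95 less the opposing 50 gives net 45, which does not reach 51, so (c) does not meet the standard; on (d) the weight is 78 less the opposing 41 gives net 37, which does not reach 51, so (d) does not meet the standard.
  Not every element is met, so the petitioner fails to carry Stage I.3.
So the respondent prevails on this issue.
— Issue II —
Stage II.1 (petitioner, a heightened civil standard, weight is at least 70): (e) net 93−15=78 ≥ 70 — meets; (f) net 85−4=81 ≥ 70 — meets.
  All elements met. The petitioner retains the burden for Stage II.2.
Stage II.2 (petitioner, a heightened civil standard, weight is at least 70): (g) net 78−1=77 ≥ 70 — meets; (h) 86 ≥ 70 — meets.
  All elements met. The burden passes to the respondent.
Stage II.3 (respondent, the preponderance of the evidence, weight is at least 50): (i) 56 ≥ 50 — meets; (j) net 68−7=61 ≥ 50 — meets.
  Stage II.3 carried; the final stage is satisfied.
Every stage carried; the respondent prevails on this issue.
— Issue III —
Stage III.1 (petitioner, a clear and cogent showing, weight is at least 76): (k) 86 ≥ 76 — meets.
  All elements met. The burden passes to the respondent.
Stage III.2 (respondent, a clear and cogent showing, weight is at least 76): (l) net 91−17=74 < 76 — fails.
  Not every element is met, so the respondent fails to carry Stage III.2.
The petitioner prevails on this issue.
Per-issue: Issue I → respondent; Issue II → respondent; Issue III → petitioner. The petitioner must prevail on a majority of issues; overall, the respondent prevails.

respondent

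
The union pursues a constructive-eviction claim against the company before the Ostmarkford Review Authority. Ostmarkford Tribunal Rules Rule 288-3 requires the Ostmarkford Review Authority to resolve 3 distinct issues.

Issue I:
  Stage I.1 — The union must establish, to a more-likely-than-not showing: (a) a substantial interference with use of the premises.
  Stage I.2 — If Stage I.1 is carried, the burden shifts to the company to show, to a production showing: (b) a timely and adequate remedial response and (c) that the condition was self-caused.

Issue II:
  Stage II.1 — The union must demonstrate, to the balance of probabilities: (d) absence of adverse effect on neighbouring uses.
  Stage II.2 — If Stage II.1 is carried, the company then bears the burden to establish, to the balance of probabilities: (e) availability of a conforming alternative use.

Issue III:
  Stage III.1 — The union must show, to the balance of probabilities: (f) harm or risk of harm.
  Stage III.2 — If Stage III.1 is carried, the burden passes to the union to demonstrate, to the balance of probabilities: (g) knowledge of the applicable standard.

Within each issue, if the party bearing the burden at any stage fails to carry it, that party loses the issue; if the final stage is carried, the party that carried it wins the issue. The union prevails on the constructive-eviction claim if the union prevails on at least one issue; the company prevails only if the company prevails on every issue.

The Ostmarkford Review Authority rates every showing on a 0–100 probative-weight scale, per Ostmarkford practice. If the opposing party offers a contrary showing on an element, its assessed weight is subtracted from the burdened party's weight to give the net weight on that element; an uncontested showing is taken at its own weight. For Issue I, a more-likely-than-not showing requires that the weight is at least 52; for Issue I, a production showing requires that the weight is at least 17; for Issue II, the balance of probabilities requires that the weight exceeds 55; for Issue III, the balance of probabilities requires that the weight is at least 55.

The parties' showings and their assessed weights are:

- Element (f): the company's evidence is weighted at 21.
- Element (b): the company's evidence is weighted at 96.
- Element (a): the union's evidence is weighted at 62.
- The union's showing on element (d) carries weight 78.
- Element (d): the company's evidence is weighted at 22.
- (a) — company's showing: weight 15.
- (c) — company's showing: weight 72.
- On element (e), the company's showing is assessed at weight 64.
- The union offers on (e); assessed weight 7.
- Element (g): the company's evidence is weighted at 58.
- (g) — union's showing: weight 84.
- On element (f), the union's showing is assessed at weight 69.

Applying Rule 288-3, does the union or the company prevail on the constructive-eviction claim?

company

— Issue I —
At Stage I.1 the union must meet a more-likely-than-not showing (weight is at least 52): on (a) the weight is 62 less the opposing 15 gives net 47, which does not reach 52, so (a) does not meet the standard.
  Not every element is met, so the union fails to carry Stage I.1.
So the company prevails on this issue.
— Issue II —
At Stage II.1 the union must meet the balance of probabilities (weight exceeds 55): on (d) the weight is 78 less the opposing 22 gives net 56, > 55, so (d) meets the standard.
  The union carries Stage II.1; the company now bears the burden.
At Stage II.2 the company must meet the balance of probabilities (weight exceeds 55): on (e) the weight is 64 less the opposing 7 gives net 57, which does exceed 55, so (e) meets the standard.
  Stage II.2 carried; the final stage is satisfied.
All stages carried — the company prevails on this issue.
— Issue III —
At Stage III.1 the union must meet the balance of probabilities (weight is at least 55): on (f) the weight is 69 less the opposing 21 gives net 48, < 55, so (f) does not meet the standard.
  Not every element is met, so the union fails to carry Stage III.1.
The analysis ends at Stage III.1; the company prevails on this issue.
Per-issue: Issue I → company; Issue II → company; Issue III → company. The union must prevail on at least one issue; overall, the company prevails.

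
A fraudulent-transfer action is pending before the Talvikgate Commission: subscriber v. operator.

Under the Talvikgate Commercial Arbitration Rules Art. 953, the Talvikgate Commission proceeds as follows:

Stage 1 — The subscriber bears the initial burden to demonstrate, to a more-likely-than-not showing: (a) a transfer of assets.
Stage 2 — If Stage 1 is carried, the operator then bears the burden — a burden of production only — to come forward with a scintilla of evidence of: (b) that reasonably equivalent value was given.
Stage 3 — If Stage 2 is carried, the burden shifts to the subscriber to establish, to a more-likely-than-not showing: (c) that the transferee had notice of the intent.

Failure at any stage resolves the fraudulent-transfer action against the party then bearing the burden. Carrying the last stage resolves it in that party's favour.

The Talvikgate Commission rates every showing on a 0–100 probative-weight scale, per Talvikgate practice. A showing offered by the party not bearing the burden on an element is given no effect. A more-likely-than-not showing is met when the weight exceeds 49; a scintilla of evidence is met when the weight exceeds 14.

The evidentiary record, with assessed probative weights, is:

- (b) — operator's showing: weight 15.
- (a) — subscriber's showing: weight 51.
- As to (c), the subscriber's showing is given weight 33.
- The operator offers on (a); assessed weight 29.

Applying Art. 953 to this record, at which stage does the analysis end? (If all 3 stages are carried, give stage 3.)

stage 3

Stage 1 (subscriber, a more-likely-than-not showing, weight exceeds 49): (a) 51 (operator's 29 disregarded) > 49 — meets.
  All elements met. The burden passes to the operator.
Stage 2 (operator, a scintilla of evidence, weight exceeds 14): (b) 15 > 14 — meets.
  All elements met. The burden passes to the subscriber.
Stage 3 (subscriber, a more-likely-than-not showing, weight exceeds 49): (c) 33 ≤ 49 — fails.
  The subscriber does not carry Stage 3.
The operator prevails.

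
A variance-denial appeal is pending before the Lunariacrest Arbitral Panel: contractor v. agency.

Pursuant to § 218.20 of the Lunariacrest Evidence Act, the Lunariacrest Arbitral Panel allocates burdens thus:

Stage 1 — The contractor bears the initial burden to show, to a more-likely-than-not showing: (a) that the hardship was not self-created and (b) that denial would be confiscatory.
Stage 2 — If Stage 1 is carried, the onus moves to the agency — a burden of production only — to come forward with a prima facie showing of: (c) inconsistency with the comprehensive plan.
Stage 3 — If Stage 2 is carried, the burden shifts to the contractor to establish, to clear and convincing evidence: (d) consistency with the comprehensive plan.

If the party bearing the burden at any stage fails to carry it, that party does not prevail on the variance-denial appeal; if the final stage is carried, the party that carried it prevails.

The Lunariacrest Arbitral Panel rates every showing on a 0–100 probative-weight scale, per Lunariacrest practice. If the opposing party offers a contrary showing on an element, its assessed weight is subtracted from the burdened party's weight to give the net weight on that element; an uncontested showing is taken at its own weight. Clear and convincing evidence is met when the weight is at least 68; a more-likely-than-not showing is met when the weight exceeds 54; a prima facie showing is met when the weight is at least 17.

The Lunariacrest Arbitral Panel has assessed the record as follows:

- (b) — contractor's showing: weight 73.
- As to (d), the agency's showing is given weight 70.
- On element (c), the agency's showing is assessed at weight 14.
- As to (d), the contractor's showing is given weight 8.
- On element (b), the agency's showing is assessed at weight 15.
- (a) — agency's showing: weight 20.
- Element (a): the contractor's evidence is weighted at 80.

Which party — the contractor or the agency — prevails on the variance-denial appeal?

contractor

Stage 1 (contractor, a more-likely-than-not showing, weight exceeds 54): (a) net 80−20=60 > 54 — meets; (b) net 73−15=58 > 54 — meets.
  Stage 1 is satisfied; the onus moves to the agency.
Stage 2 (agency, a prima facie showing, weight is at least 17): (c) 14 < 17 — fails.
  The agency does not carry Stage 2.
The analysis ends at Stage 2; the contractor prevails.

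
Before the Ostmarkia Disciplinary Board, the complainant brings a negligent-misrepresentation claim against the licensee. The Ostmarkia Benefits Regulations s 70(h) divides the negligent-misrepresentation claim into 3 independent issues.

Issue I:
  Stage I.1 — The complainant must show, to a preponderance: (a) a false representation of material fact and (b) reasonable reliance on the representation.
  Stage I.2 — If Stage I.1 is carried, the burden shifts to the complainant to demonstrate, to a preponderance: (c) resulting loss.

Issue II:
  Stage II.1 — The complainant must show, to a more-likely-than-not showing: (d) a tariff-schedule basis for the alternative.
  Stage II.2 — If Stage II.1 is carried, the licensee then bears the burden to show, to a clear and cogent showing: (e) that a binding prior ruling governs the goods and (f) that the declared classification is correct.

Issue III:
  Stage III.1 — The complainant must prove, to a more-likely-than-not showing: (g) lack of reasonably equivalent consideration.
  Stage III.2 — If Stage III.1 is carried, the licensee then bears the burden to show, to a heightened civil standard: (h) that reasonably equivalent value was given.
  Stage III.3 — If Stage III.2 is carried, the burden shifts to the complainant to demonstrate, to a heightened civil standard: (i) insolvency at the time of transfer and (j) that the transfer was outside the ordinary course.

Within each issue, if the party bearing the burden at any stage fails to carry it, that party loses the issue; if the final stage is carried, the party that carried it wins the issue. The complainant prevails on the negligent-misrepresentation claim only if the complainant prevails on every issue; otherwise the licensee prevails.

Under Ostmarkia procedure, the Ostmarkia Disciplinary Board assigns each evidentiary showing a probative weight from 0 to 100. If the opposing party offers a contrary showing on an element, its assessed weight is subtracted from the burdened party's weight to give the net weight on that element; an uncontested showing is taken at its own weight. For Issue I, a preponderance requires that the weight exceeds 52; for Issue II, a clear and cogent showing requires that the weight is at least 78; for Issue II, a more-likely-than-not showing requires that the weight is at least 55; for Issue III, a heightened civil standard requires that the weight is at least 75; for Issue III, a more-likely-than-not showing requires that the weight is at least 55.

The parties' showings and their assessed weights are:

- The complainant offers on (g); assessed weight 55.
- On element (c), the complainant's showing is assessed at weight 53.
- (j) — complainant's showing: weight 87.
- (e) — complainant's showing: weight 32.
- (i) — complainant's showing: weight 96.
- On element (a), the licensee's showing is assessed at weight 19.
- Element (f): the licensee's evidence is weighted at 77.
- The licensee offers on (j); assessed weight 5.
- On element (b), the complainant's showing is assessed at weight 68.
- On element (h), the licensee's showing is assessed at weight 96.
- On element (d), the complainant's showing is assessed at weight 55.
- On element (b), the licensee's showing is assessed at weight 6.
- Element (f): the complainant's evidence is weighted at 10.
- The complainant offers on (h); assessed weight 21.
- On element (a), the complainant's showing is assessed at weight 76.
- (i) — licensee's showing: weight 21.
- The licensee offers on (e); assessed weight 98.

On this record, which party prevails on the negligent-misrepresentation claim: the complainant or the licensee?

complainant

— Issue I —
At Stage I.1 the complainant must meet a preponderance (weight exceeds 52): on (a) the weight is 76 less the opposing 19 gives net 57, > 52, so (a) meets the standard; on (b) the weight is 68 less the opposing 6 gives net 62, > 52, so (b) meets the standard.
  Stage I.1 is satisfied; the complainant continues to bear the burden.
At Stage I.2 the complainant must meet a preponderance (weight exceeds 52): on (c) the weight is 53, which does exceed 52, so (c) meets the standard.
  All elements met at the final stage.
Every stage carried; the complainant prevails on this issue.
— Issue II —
Stage II.1 (complainant, a more-likely-than-not showing, weight is at least 55): (d) 55 ≥ 55 — meets.
  Stage II.1 is satisfied; the onus moves to the licensee.
Stage II.2 (licensee, a clear and cogent showing, weight is at least 78): (e) net 98−32=66 < 78 — fails; (f) net 77−10=67 < 78 — fails.
  The licensee does not carry Stage II.2.
So the complainant prevails on this issue.
— Issue III —
Stage III.1 — burden on complainant; standard: a more-likely-than-not showing (weight is at least 55).
    (g): 55 ≥ 55 [met]
  All elements met. The burden passes to the licensee.
Stage III.2 — burden on licensee; standard: a heightened civil standard (weight is at least 75).
    (h): 96 − 21 = 75 ≥ 75 [met]
  The licensee carries Stage III.2; the complainant now bears the burden.
Stage III.3 — burden on complainant; standard: a heightened civil standard (weight is at least 75).
    (i): 96 − 21 = 75 ≥ 75 [met]
    (j): 87 − 5 = 82 ≥ 75 [met]
  All elements met at the final stage.
All stages carried — the complainant prevails on this issue.
Per-issue: Issue I → complainant; Issue II → complainant; Issue III → complainant. The complainant must prevail on every issue; overall, the complainant prevails.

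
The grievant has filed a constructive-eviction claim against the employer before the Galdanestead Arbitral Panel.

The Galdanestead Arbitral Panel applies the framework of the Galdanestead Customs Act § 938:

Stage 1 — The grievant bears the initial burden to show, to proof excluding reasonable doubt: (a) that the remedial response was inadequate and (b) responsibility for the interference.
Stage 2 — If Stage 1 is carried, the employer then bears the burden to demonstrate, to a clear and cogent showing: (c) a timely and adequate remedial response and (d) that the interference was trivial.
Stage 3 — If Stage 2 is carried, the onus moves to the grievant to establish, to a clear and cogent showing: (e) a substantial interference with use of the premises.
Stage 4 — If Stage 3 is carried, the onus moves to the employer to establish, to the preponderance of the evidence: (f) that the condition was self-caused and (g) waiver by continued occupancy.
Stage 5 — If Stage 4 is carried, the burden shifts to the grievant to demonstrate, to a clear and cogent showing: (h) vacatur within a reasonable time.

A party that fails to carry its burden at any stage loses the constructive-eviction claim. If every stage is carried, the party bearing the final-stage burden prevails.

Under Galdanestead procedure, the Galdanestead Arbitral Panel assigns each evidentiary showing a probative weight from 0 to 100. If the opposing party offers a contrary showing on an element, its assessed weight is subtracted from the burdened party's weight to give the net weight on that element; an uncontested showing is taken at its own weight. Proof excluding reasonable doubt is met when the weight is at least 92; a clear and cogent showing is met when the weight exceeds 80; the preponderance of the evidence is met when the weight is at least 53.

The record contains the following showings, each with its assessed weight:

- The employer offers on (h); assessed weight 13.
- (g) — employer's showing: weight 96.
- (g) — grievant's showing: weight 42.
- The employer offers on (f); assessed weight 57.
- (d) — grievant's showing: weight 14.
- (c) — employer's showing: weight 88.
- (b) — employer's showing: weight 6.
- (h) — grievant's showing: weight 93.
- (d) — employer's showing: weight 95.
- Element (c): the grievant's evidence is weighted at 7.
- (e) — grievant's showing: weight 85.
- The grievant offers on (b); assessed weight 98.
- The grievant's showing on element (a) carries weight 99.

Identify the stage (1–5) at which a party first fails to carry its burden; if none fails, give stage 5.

stage 5

Stage 1 — burden on grievant; standard: proof excluding reasonable doubt (weight is at least 92).
    (a): 99 ≥ 92 [met]
    (b): 98 − 6 = 92 ≥ 92 [met]
  Stage 1 is satisfied; the onus moves to the employer.
Stage 2 — burden on employer; standard: a clear and cogent showing (weight exceeds 80).
    (c): 88 − 7 = 81 > 80 [met]
    (d): 95 − 14 = 81 > 80 [met]
  Stage 2 is satisfied; the onus moves to the grievant.
Stage 3 — burden on grievant; standard: a clear and cogent showing (weight exceeds 80).
    (e): 85 > 80 [met]
  Stage 3 is satisfied; the onus moves to the employer.
Stage 4 — burden on employer; standard: the preponderance of the evidence (weight is at least 53).
    (f): 57 ≥ 53 [met]
    (g): 96 − 42 = 54 ≥ 53 [met]
  All elements met. The burden passes to the grievant.
Stage 5 — burden on grievant; standard: a clear and cogent showing (weight exceeds 80).
    (h): 93 − 13 = 80 ≤ 80 [not met]
  Stage 5 not carried; the grievant fails its burden.
So the employer prevails.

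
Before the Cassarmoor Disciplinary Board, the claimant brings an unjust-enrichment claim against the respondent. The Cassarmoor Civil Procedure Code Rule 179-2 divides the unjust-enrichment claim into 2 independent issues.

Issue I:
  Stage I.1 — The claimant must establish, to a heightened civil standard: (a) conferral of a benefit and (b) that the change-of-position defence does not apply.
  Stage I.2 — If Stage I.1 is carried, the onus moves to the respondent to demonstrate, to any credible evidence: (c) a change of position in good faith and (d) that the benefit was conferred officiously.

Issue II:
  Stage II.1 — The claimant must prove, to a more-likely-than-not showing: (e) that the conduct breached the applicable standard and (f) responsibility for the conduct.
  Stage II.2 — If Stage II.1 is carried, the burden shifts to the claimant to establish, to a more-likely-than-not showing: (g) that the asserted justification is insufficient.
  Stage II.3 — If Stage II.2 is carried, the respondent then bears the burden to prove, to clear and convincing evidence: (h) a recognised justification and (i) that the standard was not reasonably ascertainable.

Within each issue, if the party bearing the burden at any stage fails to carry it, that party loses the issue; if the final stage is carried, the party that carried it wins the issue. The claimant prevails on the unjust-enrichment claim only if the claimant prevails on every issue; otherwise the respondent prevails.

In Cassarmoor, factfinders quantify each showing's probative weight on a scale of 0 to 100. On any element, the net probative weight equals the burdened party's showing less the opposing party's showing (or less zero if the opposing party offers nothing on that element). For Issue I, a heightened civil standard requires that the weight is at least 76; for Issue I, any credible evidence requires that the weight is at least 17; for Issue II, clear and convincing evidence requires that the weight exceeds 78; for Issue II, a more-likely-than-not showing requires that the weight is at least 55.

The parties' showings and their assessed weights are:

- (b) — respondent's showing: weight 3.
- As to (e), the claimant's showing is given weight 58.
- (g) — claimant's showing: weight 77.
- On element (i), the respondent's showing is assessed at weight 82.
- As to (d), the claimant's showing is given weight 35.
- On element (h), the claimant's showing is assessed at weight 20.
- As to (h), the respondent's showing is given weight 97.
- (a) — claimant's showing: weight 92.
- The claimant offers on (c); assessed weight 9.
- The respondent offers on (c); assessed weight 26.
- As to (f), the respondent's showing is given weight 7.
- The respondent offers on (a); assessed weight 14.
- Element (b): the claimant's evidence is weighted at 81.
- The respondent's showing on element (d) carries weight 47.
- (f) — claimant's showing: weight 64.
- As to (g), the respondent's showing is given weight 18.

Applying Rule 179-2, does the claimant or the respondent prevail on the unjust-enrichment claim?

claimant

— Issue I —
Stage I.1 — burden on claimant; standard: a heightened civil standard (weight is at least 76).
    (a): 92 − 14 = 78 ≥ 76 [met]
    (b): 81 − 3 = 78 ≥ 76 [met]
  Stage I.1 is satisfied; the onus moves to the respondent.
Stage I.2 — burden on respondent; standard: any credible evidence (weight is at least 17).
    (c): 26 − 9 = 17 ≥ 17 [met]
    (d): 47 − 35 = 12 < 17 [not met]
  Not every element is met, so the respondent fails to carry Stage I.2.
The claimant prevails on this issue.
— Issue II —
Stage II.1 — burden on claimant; standard: a more-likely-than-not showing (weight is at least 55).
    (e): 58 ≥ 55 [met]
    (f): 64 − 7 = 57 ≥ 55 [met]
  Stage II.1 carried; the burden remains with the claimant.
Stage II.2 — burden on claimant; standard: a more-likely-than-not showing (weight is at least 55).
    (g): 77 − 18 = 59 ≥ 55 [met]
  All elements met. The burden passes to the respondent.
Stage II.3 — burden on respondent; standard: clear and convincing evidence (weight exceeds 78).
    (h): 97 − 20 = 77 ≤ 78 [not met]
    (i): 82 > 78 [met]
  Not every element is met, so the respondent fails to carry Stage II.3.
The analysis ends at Stage II.3; the claimant prevails on this issue.
Per-issue: Issue I → claimant; Issue II → claimant. The claimant must prevail on every issue; overall, the claimant prevails.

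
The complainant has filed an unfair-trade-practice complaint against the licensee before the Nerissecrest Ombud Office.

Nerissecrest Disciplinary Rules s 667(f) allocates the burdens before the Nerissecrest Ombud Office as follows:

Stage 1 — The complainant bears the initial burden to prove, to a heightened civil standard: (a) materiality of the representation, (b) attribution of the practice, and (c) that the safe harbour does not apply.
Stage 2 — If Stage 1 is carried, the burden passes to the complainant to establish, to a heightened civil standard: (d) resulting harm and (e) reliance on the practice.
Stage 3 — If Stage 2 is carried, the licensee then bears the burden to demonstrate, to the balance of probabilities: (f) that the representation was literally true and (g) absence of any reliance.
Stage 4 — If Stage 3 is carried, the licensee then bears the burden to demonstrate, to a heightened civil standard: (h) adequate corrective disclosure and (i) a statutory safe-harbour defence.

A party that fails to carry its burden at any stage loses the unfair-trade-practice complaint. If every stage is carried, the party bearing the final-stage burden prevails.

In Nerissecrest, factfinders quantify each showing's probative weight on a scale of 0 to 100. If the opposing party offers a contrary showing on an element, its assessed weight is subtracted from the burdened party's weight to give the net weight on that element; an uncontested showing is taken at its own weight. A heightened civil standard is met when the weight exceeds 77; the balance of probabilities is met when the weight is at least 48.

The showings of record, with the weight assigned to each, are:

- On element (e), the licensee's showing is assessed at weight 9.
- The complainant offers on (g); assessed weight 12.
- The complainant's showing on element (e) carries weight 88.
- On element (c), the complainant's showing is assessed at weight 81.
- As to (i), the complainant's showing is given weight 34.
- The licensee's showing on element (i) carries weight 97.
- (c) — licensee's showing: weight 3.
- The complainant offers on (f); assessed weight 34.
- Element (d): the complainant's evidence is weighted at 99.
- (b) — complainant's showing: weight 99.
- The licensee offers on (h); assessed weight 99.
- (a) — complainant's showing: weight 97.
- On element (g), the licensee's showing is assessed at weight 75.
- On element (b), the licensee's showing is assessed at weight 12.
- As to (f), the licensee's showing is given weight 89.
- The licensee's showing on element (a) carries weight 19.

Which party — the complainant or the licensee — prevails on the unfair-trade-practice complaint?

complainant

At Stage 1 the complainant must meet a heightened civil standard (weight exceeds 77): on (a) the weight is 97 less the opposing 19 gives net 78, > 77, so (a) meets the standard; on (b) the weight is 99 less the opposing 12 gives net 87, > 77, so (b) meets the standard; on (c) the weight is 81 less the opposing 3 gives net 78, which does exceed 77, so (c) meets the standard.
  All elements met. The complainant retains the burden for Stage 2.
At Stage 2 the complainant must meet a heightened civil standard (weight exceeds 77): on (d) the weight is 99, which does exceed 77, so (d) meets the standard; on (e) the weight is 88 less the opposing 9 gives net 79, > 77, so (e) meets the standard.
  All elements met. The burden passes to the licensee.
At Stage 3 the licensee must meet the balance of probabilities (weight is at least 48): on (f) the weight is 89 less the opposing 34 gives net 55, which does reach 48, so (f) meets the standard; on (g) the weight is 75 less the opposing 12 gives net 63, ≥ 48, so (g) meets the standard.
  Stage 3 is satisfied; the licensee continues to bear the burden.
At Stage 4 the licensee must meet a heightened civil standard (weight exceeds 77): on (h) the weight is 99, which does exceed 77, so (h) meets the standard; on (i) the weight is 97 less the opposing 34 gives net 63, which does not exceed 77, so (i) does not meet the standard.
  Stage 4 not carried; the licensee fails its burden.
The analysis ends at Stage 4; the complainant prevails.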